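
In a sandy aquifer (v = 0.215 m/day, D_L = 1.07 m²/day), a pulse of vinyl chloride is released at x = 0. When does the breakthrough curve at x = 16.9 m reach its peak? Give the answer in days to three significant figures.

58.8 days

For the 1D instantaneous-source solution, setting ∂C/∂t = 0 at fixed x gives v²t² + 2Dt − x² = 0, so t = (√(D² + v²x²) − D)/v².
√(D² + v²x²) = √(1.07² + 0.215² × 16.9²) = 3.788; v² = 0.046225.
t = (3.788 − 1.07)/0.046225 = 58.8 days (vs. the pure-advection estimate x/v = 78.6 d).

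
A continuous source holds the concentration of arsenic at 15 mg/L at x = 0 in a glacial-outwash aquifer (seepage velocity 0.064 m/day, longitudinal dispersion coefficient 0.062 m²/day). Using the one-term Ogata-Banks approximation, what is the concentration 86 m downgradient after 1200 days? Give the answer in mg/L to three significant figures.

3.38 mg/L

For a continuous step input, C/C₀ ≈ ½·erfc((x−vt)/(2√(Dt))).
vt = 0.064 × 1200 = 76.8 m and 2√(Dt) = 2√(0.062 × 1200) = 17.25 m.
Argument (x−vt)/(2√(Dt)) = (86 − 76.8)/17.25 = 0.5333; ½·erfc(0.5333) = 0.2254.
C = 15 × 0.2254 = 3.38 mg/L.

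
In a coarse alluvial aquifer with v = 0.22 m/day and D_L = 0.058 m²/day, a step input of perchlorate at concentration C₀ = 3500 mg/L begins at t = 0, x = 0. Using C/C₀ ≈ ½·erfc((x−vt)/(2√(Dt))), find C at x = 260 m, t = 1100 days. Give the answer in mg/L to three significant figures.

For a continuous step input, C/C₀ ≈ ½·erfc((x−vt)/(2√(Dt))).
vt = 0.22 × 1100 = 242 m and 2√(Dt) = 2√(0.058 × 1100) = 15.97 m.
Argument (x−vt)/(2√(Dt)) = (260 − 242)/15.97 = 1.127; ½·erfc(1.127) = 0.05549.
C = 3500 × 0.05549 = 194 mg/L.

194 mg/L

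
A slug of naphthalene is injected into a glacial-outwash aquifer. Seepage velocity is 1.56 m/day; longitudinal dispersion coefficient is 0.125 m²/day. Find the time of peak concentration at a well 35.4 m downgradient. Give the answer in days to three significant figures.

22.6 days

For the 1D instantaneous-source solution, setting ∂C/∂t = 0 at fixed x gives v²t² + 2Dt − x² = 0, so t = (√(D² + v²x²) − D)/v².
√(D² + v²x²) = √(0.125² + 1.56² × 35.4²) = 55.22; v² = 2.4336.
t = (55.22 − 0.125)/2.4336 = 22.6 days (vs. the pure-advection estimate x/v = 22.7 d).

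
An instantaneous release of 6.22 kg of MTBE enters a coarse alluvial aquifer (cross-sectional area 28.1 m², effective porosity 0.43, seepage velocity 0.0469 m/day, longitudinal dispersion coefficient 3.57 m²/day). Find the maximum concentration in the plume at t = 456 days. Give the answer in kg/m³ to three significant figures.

0.00360 kg/m³

The peak of an instantaneous 1D plume sits at x = vt; there the Gaussian factor is 1 and C_max = M/(n_e·A·√(4πDt)), where n_e·A is the pore area the mass is dissolved in.
√(4πDt) = √(4π × 3.57 × 456) = 143.0 m, so C_max = 6.22/(0.43 × 28.1 × 143.0) = 0.00360 kg/m³.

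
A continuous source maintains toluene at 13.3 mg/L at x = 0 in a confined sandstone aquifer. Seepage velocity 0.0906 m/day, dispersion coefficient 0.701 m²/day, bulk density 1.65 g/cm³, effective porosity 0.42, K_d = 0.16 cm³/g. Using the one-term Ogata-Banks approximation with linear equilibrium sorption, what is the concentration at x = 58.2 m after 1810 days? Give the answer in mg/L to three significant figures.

Retardation factor R = 1 + ρ_b·K_d/n = 1 + 1.65 × 0.16/0.42 = 1.629.
Sorption retards both mechanisms: v_R = v/R = 0.05562 m/day, D_R = D/R = 0.4303 m²/day.
v_R·t = 0.05562 × 1810 = 100.6722 m; 2√(D_R t) = 55.82 m; argument = (58.2 − 100.6722)/55.82 = -0.7609.
C = C₀ × ½·erfc(-0.7609) = 13.3 × 0.8591 = 11.4 mg/L.

11.4 mg/L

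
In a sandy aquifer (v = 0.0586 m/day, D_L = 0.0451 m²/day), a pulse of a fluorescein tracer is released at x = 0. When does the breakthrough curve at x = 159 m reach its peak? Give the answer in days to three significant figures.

2700 days

For the 1D instantaneous-source solution, setting ∂C/∂t = 0 at fixed x gives v²t² + 2Dt − x² = 0, so t = (√(D² + v²x²) − D)/v².
√(D² + v²x²) = √(0.0451² + 0.0586² × 159²) = 9.318; v² = 0.00343396.
t = (9.318 − 0.0451)/0.00343396 = 2700 days (vs. the pure-advection estimate x/v = 2710 d).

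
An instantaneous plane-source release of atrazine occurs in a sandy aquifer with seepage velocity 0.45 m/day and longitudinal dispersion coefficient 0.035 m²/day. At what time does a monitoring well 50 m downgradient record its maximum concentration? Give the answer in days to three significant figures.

111 days

For the 1D instantaneous-source solution, setting ∂C/∂t = 0 at fixed x gives v²t² + 2Dt − x² = 0, so t = (√(D² + v²x²) − D)/v².
√(D² + v²x²) = √(0.035² + 0.45² × 50²) = 22.50; v² = 0.2025.
t = (22.50 − 0.035)/0.2025 = 111 days (vs. the pure-advection estimate x/v = 111 d).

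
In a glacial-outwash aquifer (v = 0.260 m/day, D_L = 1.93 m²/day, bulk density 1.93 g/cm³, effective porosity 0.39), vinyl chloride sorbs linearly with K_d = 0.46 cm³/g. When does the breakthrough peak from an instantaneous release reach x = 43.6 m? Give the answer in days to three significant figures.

Retardation factor R = 1 + ρ_b·K_d/n = 1 + 1.93 × 0.46/0.39 = 3.276.
Sorption retards both mechanisms: v_R = v/R = 0.07937 m/day, D_R = D/R = 0.5891 m²/day.
Peak time from v_R²t² + 2D_R t − x² = 0: t = (√(D_R² + v_R²x²) − D_R)/v_R².
√(D_R² + v_R²x²) = √(0.5891² + 0.07937² × 43.6²) = 3.510; v_R² = 0.006300.
t = (3.510 − 0.5891)/0.006300 = 464 days.

464 days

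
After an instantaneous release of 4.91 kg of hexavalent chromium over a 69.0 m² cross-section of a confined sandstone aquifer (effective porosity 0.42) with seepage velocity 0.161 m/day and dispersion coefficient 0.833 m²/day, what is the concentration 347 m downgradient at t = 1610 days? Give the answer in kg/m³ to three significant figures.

For an instantaneous plane source, C(x,t) = M/(n_e·A·√(4πDt)) · exp(−(x−vt)²/(4Dt)), with n_e·A the pore (flow) area.
Plume center vt = 0.161 × 1610 = 259.21 m, so the well at 347 m is 87.79 m downgradient of the peak.
√(4πDt) = 129.8 m, giving peak height M/(n_e·A·√(4πDt)) = 4.91/(0.42 × 69.0 × 129.8) = 0.001305 kg/m³.
(x−vt)²/(4Dt) = (87.79)²/(4 × 0.833 × 1610) = 1.437; exp(−1.437) = 0.2376.
C = 0.001305 × 0.2376 = 0.000310 kg/m³.

0.000310 kg/m³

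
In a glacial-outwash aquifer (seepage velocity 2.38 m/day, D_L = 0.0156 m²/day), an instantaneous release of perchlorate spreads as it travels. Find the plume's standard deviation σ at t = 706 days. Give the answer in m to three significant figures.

Dispersive spreading gives a Gaussian with σ² = 2Dt; advection only shifts the center.
σ = √(2 × 0.0156 × 706) = 4.69 m.

4.69 m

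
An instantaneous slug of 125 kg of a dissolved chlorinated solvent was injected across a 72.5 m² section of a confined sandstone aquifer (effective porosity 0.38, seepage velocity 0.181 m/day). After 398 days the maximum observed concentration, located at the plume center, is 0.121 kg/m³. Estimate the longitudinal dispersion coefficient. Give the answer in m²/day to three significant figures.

At the plume center C_max = M/(n_e·A·√(4πDt)), so D = M²/(4πt·(n_e·A·C_max)²).
n_e·A·C_max = 0.38 × 72.5 × 0.121 = 3.334 kg/m.
D = 125²/(4π × 398 × 3.334²) = 0.281 m²/day.

0.281 m²/day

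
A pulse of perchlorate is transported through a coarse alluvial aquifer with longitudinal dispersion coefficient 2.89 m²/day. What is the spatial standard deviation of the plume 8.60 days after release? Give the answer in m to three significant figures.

7.05 m

Dispersive spreading gives a Gaussian with σ² = 2Dt; advection only shifts the center.
σ = √(2 × 2.89 × 8.60) = 7.05 m.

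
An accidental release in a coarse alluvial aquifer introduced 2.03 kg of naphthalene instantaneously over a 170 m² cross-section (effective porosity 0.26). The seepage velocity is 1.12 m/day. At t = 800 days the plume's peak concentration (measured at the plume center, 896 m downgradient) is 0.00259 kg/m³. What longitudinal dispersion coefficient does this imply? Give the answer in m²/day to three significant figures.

0.0313 m²/day

At the plume center C_max = M/(n_e·A·√(4πDt)), so D = M²/(4πt·(n_e·A·C_max)²).
n_e·A·C_max = 0.26 × 170 × 0.00259 = 0.1145 kg/m.
D = 2.03²/(4π × 800 × 0.1145²) = 0.0313 m²/day.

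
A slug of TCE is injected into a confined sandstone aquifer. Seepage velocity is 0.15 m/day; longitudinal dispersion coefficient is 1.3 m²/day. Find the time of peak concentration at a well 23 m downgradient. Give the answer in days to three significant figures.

For the 1D instantaneous-source solution, setting ∂C/∂t = 0 at fixed x gives v²t² + 2Dt − x² = 0, so t = (√(D² + v²x²) − D)/v².
√(D² + v²x²) = √(1.3² + 0.15² × 23²) = 3.687; v² = 0.0225.
t = (3.687 − 1.3)/0.0225 = 106 days (vs. the pure-advection estimate x/v = 153 d).

106 days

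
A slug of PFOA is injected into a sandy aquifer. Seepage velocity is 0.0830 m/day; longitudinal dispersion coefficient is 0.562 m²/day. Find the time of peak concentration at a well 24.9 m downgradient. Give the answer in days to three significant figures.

For the 1D instantaneous-source solution, setting ∂C/∂t = 0 at fixed x gives v²t² + 2Dt − x² = 0, so t = (√(D² + v²x²) − D)/v².
√(D² + v²x²) = √(0.562² + 0.0830² × 24.9²) = 2.142; v² = 0.006889.
t = (2.142 − 0.562)/0.006889 = 229 days (vs. the pure-advection estimate x/v = 300 d).

229 days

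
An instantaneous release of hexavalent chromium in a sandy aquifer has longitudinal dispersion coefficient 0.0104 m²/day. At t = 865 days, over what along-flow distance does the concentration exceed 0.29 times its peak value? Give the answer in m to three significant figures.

The plume is Gaussian with σ = √(2Dt) = √(2 × 0.0104 × 865) = 4.242 m.
C/C_peak = exp(−Δx²/(2σ²)) = 0.29 ⇒ Δx = σ·√(−2 ln 0.29) = 4.242 × 1.573 = 6.673 m.
Width = 2Δx = 13.3 m.

13.3 m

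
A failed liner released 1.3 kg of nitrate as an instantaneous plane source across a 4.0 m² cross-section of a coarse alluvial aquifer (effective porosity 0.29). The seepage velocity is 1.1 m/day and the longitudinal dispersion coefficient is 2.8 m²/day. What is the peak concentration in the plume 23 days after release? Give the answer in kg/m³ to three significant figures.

0.0394 kg/m³

The peak of an instantaneous 1D plume sits at x = vt; there the Gaussian factor is 1 and C_max = M/(n_e·A·√(4πDt)), where n_e·A is the pore area the mass is dissolved in.
√(4πDt) = √(4π × 2.8 × 23) = 28.45 m, so C_max = 1.3/(0.29 × 4.0 × 28.45) = 0.0394 kg/m³.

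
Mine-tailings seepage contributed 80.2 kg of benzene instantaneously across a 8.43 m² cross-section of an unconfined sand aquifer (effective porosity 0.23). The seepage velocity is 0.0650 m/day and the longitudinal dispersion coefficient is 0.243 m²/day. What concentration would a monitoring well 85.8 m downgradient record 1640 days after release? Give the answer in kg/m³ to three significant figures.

0.446 kg/m³

For an instantaneous plane source, C(x,t) = M/(n_e·A·√(4πDt)) · exp(−(x−vt)²/(4Dt)), with n_e·A the pore (flow) area.
Plume center vt = 0.0650 × 1640 = 106.6 m, so the well at 85.8 m is 20.8 m upgradient of the peak.
√(4πDt) = 70.77 m, giving peak height M/(n_e·A·√(4πDt)) = 80.2/(0.23 × 8.43 × 70.77) = 0.5845 kg/m³.
(x−vt)²/(4Dt) = (-20.8)²/(4 × 0.243 × 1640) = 0.2714; exp(−0.2714) = 0.7623.
C = 0.5845 × 0.7623 = 0.446 kg/m³.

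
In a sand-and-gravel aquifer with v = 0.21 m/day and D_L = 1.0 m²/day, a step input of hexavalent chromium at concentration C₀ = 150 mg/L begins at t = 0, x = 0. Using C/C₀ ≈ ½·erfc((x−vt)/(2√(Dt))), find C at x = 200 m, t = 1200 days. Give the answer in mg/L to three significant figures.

128 mg/L

For a continuous step input, C/C₀ ≈ ½·erfc((x−vt)/(2√(Dt))).
vt = 0.21 × 1200 = 252 m and 2√(Dt) = 2√(1.0 × 1200) = 69.28 m.
Argument (x−vt)/(2√(Dt)) = (200 − 252)/69.28 = -0.7506; ½·erfc(-0.7506) = 0.8558.
C = 150 × 0.8558 = 128 mg/L.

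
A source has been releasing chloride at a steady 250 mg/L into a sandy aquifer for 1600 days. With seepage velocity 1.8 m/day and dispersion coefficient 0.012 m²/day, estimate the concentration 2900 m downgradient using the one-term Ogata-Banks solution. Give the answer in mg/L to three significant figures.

0.156 mg/L

For a continuous step input, C/C₀ ≈ ½·erfc((x−vt)/(2√(Dt))).
vt = 1.8 × 1600 = 2880 m and 2√(Dt) = 2√(0.012 × 1600) = 8.764 m.
Argument (x−vt)/(2√(Dt)) = (2900 − 2880)/8.764 = 2.282; ½·erfc(2.282) = 0.0006250.
C = 250 × 0.0006250 = 0.156 mg/L.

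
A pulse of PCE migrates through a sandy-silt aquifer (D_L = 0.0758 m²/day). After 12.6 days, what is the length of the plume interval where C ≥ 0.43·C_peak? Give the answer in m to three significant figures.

3.59 m

The plume is Gaussian with σ = √(2Dt) = √(2 × 0.0758 × 12.6) = 1.382 m.
C/C_peak = exp(−Δx²/(2σ²)) = 0.43 ⇒ Δx = σ·√(−2 ln 0.43) = 1.382 × 1.299 = 1.795 m.
Width = 2Δx = 3.59 m.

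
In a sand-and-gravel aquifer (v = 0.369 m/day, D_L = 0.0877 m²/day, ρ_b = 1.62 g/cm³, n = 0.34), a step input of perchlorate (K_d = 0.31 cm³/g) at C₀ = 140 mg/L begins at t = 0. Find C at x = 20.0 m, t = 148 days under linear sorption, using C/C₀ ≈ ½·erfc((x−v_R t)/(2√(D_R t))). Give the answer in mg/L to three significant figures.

Retardation factor R = 1 + ρ_b·K_d/n = 1 + 1.62 × 0.31/0.34 = 2.477.
Sorption retards both mechanisms: v_R = v/R = 0.1490 m/day, D_R = D/R = 0.03541 m²/day.
v_R·t = 0.1490 × 148 = 22.052 m; 2√(D_R t) = 4.579 m; argument = (20.0 − 22.052)/4.579 = -0.4481.
C = C₀ × ½·erfc(-0.4481) = 140 × 0.7369 = 103 mg/L.

103 mg/L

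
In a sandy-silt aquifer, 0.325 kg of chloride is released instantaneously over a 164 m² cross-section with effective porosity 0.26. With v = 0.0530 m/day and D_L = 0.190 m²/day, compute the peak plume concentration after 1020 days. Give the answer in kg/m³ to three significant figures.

The peak of an instantaneous 1D plume sits at x = vt; there the Gaussian factor is 1 and C_max = M/(n_e·A·√(4πDt)), where n_e·A is the pore area the mass is dissolved in.
√(4πDt) = √(4π × 0.190 × 1020) = 49.35 m, so C_max = 0.325/(0.26 × 164 × 49.35) = 0.000154 kg/m³.

0.000154 kg/m³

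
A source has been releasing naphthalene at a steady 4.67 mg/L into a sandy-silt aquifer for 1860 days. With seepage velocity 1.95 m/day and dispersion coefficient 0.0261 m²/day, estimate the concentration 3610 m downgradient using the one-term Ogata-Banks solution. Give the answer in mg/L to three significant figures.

4.47 mg/L

For a continuous step input, C/C₀ ≈ ½·erfc((x−vt)/(2√(Dt))).
vt = 1.95 × 1860 = 3627 m and 2√(Dt) = 2√(0.0261 × 1860) = 13.93 m.
Argument (x−vt)/(2√(Dt)) = (3610 − 3627)/13.93 = -1.220; ½·erfc(-1.220) = 0.9578.
C = 4.67 × 0.9578 = 4.47 mg/L.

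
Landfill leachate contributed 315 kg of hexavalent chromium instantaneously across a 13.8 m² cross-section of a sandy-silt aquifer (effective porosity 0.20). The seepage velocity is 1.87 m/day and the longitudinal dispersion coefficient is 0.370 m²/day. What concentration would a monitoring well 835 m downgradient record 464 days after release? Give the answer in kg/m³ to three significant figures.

0.519 kg/m³

For an instantaneous plane source, C(x,t) = M/(n_e·A·√(4πDt)) · exp(−(x−vt)²/(4Dt)), with n_e·A the pore (flow) area.
Plume center vt = 1.87 × 464 = 867.68 m, so the well at 835 m is 32.68 m upgradient of the peak.
√(4πDt) = 46.45 m, giving peak height M/(n_e·A·√(4πDt)) = 315/(0.20 × 13.8 × 46.45) = 2.457 kg/m³.
(x−vt)²/(4Dt) = (-32.68)²/(4 × 0.370 × 464) = 1.555; exp(−1.555) = 0.2112.
C = 2.457 × 0.2112 = 0.519 kg/m³.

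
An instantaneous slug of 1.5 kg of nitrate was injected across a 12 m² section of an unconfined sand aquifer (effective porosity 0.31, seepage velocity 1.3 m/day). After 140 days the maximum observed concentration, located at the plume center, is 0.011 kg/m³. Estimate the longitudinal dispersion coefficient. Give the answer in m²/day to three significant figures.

At the plume center C_max = M/(n_e·A·√(4πDt)), so D = M²/(4πt·(n_e·A·C_max)²).
n_e·A·C_max = 0.31 × 12 × 0.011 = 0.04092 kg/m.
D = 1.5²/(4π × 140 × 0.04092²) = 0.764 m²/day.

0.764 m²/day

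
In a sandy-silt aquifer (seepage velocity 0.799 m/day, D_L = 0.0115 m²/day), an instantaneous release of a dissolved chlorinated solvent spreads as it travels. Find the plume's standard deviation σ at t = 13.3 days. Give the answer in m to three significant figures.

0.553 m

Dispersive spreading gives a Gaussian with σ² = 2Dt; advection only shifts the center.
σ = √(2 × 0.0115 × 13.3) = 0.553 m.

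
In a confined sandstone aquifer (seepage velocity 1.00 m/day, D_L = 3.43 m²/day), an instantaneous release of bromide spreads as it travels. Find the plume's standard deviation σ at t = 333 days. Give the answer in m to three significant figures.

47.8 m

Dispersive spreading gives a Gaussian with σ² = 2Dt; advection only shifts the center.
σ = √(2 × 3.43 × 333) = 47.8 m.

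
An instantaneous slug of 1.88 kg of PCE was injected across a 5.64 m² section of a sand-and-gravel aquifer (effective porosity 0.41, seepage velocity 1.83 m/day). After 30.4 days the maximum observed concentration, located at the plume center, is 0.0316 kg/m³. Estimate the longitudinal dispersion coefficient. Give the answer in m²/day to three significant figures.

1.73 m²/day

At the plume center C_max = M/(n_e·A·√(4πDt)), so D = M²/(4πt·(n_e·A·C_max)²).
n_e·A·C_max = 0.41 × 5.64 × 0.0316 = 0.07307 kg/m.
D = 1.88²/(4π × 30.4 × 0.07307²) = 1.73 m²/day.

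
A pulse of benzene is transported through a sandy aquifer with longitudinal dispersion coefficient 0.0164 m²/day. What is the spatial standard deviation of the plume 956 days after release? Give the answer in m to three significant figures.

Dispersive spreading gives a Gaussian with σ² = 2Dt; advection only shifts the center.
σ = √(2 × 0.0164 × 956) = 5.60 m.

5.60 m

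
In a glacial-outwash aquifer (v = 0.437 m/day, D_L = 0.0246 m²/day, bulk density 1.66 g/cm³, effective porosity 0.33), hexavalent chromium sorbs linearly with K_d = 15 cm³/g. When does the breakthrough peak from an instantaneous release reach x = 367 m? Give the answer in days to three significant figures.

Retardation factor R = 1 + ρ_b·K_d/n = 1 + 1.66 × 15/0.33 = 76.45.
Sorption retards both mechanisms: v_R = v/R = 0.005716 m/day, D_R = D/R = 0.0003218 m²/day.
Peak time from v_R²t² + 2D_R t − x² = 0: t = (√(D_R² + v_R²x²) − D_R)/v_R².
√(D_R² + v_R²x²) = √(0.0003218² + 0.005716² × 367²) = 2.098; v_R² = 3.267e-05.
t = (2.098 − 0.0003218)/3.267e-05 = 64200 days.

64200 days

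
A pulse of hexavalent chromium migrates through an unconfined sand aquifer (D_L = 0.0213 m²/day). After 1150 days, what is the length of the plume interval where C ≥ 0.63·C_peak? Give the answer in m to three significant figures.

The plume is Gaussian with σ = √(2Dt) = √(2 × 0.0213 × 1150) = 6.999 m.
C/C_peak = exp(−Δx²/(2σ²)) = 0.63 ⇒ Δx = σ·√(−2 ln 0.63) = 6.999 × 0.9613 = 6.728 m.
Width = 2Δx = 13.5 m.

13.5 m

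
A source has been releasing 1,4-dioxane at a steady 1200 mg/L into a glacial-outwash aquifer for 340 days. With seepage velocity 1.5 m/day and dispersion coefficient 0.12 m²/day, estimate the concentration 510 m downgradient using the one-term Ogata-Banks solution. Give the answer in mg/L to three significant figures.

600 mg/L

For a continuous step input, C/C₀ ≈ ½·erfc((x−vt)/(2√(Dt))).
vt = 1.5 × 340 = 510 m and 2√(Dt) = 2√(0.12 × 340) = 12.77 m.
Argument (x−vt)/(2√(Dt)) = (510 − 510)/12.77 = 0; ½·erfc(0) = 0.5000.
C = 1200 × 0.5000 = 600 mg/L.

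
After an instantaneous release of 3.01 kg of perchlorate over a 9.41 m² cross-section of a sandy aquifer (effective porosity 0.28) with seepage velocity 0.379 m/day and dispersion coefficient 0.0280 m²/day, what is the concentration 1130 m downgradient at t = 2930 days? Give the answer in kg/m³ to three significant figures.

For an instantaneous plane source, C(x,t) = M/(n_e·A·√(4πDt)) · exp(−(x−vt)²/(4Dt)), with n_e·A the pore (flow) area.
Plume center vt = 0.379 × 2930 = 1110.47 m, so the well at 1130 m is 19.53 m downgradient of the peak.
√(4πDt) = 32.11 m, giving peak height M/(n_e·A·√(4πDt)) = 3.01/(0.28 × 9.41 × 32.11) = 0.03558 kg/m³.
(x−vt)²/(4Dt) = (19.53)²/(4 × 0.0280 × 2930) = 1.162; exp(−1.162) = 0.3129.
C = 0.03558 × 0.3129 = 0.0111 kg/m³.

0.0111 kg/m³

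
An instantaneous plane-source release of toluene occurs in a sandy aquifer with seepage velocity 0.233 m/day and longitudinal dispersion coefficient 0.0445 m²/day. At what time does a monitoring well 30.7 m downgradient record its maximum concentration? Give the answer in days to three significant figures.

131 days

For the 1D instantaneous-source solution, setting ∂C/∂t = 0 at fixed x gives v²t² + 2Dt − x² = 0, so t = (√(D² + v²x²) − D)/v².
√(D² + v²x²) = √(0.0445² + 0.233² × 30.7²) = 7.153; v² = 0.054289.
t = (7.153 − 0.0445)/0.054289 = 131 days (vs. the pure-advection estimate x/v = 132 d).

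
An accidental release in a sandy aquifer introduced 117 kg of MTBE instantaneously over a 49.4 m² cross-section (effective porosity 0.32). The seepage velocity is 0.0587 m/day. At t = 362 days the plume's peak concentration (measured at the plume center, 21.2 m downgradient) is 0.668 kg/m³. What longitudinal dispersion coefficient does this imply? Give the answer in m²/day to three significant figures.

0.0270 m²/day

At the plume center C_max = M/(n_e·A·√(4πDt)), so D = M²/(4πt·(n_e·A·C_max)²).
n_e·A·C_max = 0.32 × 49.4 × 0.668 = 10.56 kg/m.
D = 117²/(4π × 362 × 10.56²) = 0.0270 m²/day.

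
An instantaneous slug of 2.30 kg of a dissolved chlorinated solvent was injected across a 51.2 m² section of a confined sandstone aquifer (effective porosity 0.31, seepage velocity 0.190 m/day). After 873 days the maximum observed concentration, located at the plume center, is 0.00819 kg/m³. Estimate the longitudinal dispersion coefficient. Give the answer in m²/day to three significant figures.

0.0285 m²/day

At the plume center C_max = M/(n_e·A·√(4πDt)), so D = M²/(4πt·(n_e·A·C_max)²).
n_e·A·C_max = 0.31 × 51.2 × 0.00819 = 0.1300 kg/m.
D = 2.30²/(4π × 873 × 0.1300²) = 0.0285 m²/day.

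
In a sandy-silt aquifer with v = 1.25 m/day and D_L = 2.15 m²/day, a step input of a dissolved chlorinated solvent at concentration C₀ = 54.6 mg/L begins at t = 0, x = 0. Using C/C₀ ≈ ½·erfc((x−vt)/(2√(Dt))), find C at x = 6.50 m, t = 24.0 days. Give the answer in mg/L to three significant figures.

For a continuous step input, C/C₀ ≈ ½·erfc((x−vt)/(2√(Dt))).
vt = 1.25 × 24.0 = 30 m and 2√(Dt) = 2√(2.15 × 24.0) = 14.37 m.
Argument (x−vt)/(2√(Dt)) = (6.50 − 30)/14.37 = -1.635; ½·erfc(-1.635) = 0.9896.
C = 54.6 × 0.9896 = 54.0 mg/L.

54.0 mg/L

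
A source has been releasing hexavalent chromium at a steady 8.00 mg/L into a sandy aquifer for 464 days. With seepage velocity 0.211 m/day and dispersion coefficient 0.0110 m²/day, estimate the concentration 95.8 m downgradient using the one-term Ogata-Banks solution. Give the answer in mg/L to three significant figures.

5.96 mg/L

For a continuous step input, C/C₀ ≈ ½·erfc((x−vt)/(2√(Dt))).
vt = 0.211 × 464 = 97.904 m and 2√(Dt) = 2√(0.0110 × 464) = 4.518 m.
Argument (x−vt)/(2√(Dt)) = (95.8 − 97.904)/4.518 = -0.4657; ½·erfc(-0.4657) = 0.7449.
C = 8.00 × 0.7449 = 5.96 mg/L.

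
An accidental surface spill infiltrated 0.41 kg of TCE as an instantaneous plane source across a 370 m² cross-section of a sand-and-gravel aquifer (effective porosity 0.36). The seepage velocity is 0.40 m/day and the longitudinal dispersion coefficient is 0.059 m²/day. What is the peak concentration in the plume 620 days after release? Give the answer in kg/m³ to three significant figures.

0.000144 kg/m³

The peak of an instantaneous 1D plume sits at x = vt; there the Gaussian factor is 1 and C_max = M/(n_e·A·√(4πDt)), where n_e·A is the pore area the mass is dissolved in.
√(4πDt) = √(4π × 0.059 × 620) = 21.44 m, so C_max = 0.41/(0.36 × 370 × 21.44) = 0.000144 kg/m³.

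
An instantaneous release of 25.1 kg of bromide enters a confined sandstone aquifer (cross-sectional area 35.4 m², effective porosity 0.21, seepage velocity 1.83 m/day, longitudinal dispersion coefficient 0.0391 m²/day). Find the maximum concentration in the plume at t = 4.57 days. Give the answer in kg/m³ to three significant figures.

2.25 kg/m³

The peak of an instantaneous 1D plume sits at x = vt; there the Gaussian factor is 1 and C_max = M/(n_e·A·√(4πDt)), where n_e·A is the pore area the mass is dissolved in.
√(4πDt) = √(4π × 0.0391 × 4.57) = 1.498 m, so C_max = 25.1/(0.21 × 35.4 × 1.498) = 2.25 kg/m³.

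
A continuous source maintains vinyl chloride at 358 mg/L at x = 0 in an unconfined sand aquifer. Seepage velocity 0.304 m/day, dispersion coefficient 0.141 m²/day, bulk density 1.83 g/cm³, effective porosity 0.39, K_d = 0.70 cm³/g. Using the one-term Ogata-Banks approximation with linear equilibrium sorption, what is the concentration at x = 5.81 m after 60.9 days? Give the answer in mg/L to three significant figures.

81.8 mg/L

Retardation factor R = 1 + ρ_b·K_d/n = 1 + 1.83 × 0.70/0.39 = 4.285.
Sorption retards both mechanisms: v_R = v/R = 0.07095 m/day, D_R = D/R = 0.03291 m²/day.
v_R·t = 0.07095 × 60.9 = 4.320855 m; 2√(D_R t) = 2.831 m; argument = (5.81 − 4.320855)/2.831 = 0.5260.
C = C₀ × ½·erfc(0.5260) = 358 × 0.2285 = 81.8 mg/L.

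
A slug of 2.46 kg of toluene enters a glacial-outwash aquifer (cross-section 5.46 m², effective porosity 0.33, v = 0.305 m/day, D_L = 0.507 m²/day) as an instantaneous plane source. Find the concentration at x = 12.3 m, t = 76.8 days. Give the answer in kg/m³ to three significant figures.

0.0279 kg/m³

For an instantaneous plane source, C(x,t) = M/(n_e·A·√(4πDt)) · exp(−(x−vt)²/(4Dt)), with n_e·A the pore (flow) area.
Plume center vt = 0.305 × 76.8 = 23.424 m, so the well at 12.3 m is 11.124 m upgradient of the peak.
√(4πDt) = 22.12 m, giving peak height M/(n_e·A·√(4πDt)) = 2.46/(0.33 × 5.46 × 22.12) = 0.06172 kg/m³.
(x−vt)²/(4Dt) = (-11.124)²/(4 × 0.507 × 76.8) = 0.7945; exp(−0.7945) = 0.4518.
C = 0.06172 × 0.4518 = 0.0279 kg/m³.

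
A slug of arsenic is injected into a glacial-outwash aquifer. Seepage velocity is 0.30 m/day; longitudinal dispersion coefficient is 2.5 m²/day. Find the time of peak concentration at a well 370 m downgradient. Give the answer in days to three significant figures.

For the 1D instantaneous-source solution, setting ∂C/∂t = 0 at fixed x gives v²t² + 2Dt − x² = 0, so t = (√(D² + v²x²) − D)/v².
√(D² + v²x²) = √(2.5² + 0.30² × 370²) = 111.0; v² = 0.09.
t = (111.0 − 2.5)/0.09 = 1210 days (vs. the pure-advection estimate x/v = 1230 d).

1210 days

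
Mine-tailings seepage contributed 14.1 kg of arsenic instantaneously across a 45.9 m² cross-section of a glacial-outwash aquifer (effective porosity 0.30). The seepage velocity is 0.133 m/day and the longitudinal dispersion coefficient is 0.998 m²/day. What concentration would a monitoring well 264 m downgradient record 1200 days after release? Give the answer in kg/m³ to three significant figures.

0.000858 kg/m³

For an instantaneous plane source, C(x,t) = M/(n_e·A·√(4πDt)) · exp(−(x−vt)²/(4Dt)), with n_e·A the pore (flow) area.
Plume center vt = 0.133 × 1200 = 159.6 m, so the well at 264 m is 104.4 m downgradient of the peak.
√(4πDt) = 122.7 m, giving peak height M/(n_e·A·√(4πDt)) = 14.1/(0.30 × 45.9 × 122.7) = 0.008345 kg/m³.
(x−vt)²/(4Dt) = (104.4)²/(4 × 0.998 × 1200) = 2.275; exp(−2.275) = 0.1028.
C = 0.008345 × 0.1028 = 0.000858 kg/m³.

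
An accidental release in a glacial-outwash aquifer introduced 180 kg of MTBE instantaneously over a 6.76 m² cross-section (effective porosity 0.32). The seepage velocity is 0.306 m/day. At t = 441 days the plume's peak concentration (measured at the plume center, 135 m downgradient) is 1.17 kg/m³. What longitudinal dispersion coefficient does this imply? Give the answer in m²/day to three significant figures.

0.913 m²/day

At the plume center C_max = M/(n_e·A·√(4πDt)), so D = M²/(4πt·(n_e·A·C_max)²).
n_e·A·C_max = 0.32 × 6.76 × 1.17 = 2.531 kg/m.
D = 180²/(4π × 441 × 2.531²) = 0.913 m²/day.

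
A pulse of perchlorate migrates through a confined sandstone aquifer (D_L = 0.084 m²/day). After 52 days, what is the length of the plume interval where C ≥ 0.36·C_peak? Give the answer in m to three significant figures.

The plume is Gaussian with σ = √(2Dt) = √(2 × 0.084 × 52) = 2.956 m.
C/C_peak = exp(−Δx²/(2σ²)) = 0.36 ⇒ Δx = σ·√(−2 ln 0.36) = 2.956 × 1.429 = 4.224 m.
Width = 2Δx = 8.45 m.

8.45 m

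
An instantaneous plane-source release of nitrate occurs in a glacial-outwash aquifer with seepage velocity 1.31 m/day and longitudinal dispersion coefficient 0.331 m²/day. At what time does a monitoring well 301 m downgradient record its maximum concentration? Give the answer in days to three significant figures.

For the 1D instantaneous-source solution, setting ∂C/∂t = 0 at fixed x gives v²t² + 2Dt − x² = 0, so t = (√(D² + v²x²) − D)/v².
√(D² + v²x²) = √(0.331² + 1.31² × 301²) = 394.3; v² = 1.7161.
t = (394.3 − 0.331)/1.7161 = 230 days (vs. the pure-advection estimate x/v = 230 d).

230 days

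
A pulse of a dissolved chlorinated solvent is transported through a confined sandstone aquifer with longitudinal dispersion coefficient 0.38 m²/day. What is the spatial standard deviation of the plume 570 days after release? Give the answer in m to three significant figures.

Dispersive spreading gives a Gaussian with σ² = 2Dt; advection only shifts the center.
σ = √(2 × 0.38 × 570) = 20.8 m.

20.8 m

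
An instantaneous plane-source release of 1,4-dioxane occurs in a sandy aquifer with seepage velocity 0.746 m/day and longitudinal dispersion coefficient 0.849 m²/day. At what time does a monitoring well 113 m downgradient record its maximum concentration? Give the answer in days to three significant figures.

150 days

For the 1D instantaneous-source solution, setting ∂C/∂t = 0 at fixed x gives v²t² + 2Dt − x² = 0, so t = (√(D² + v²x²) − D)/v².
√(D² + v²x²) = √(0.849² + 0.746² × 113²) = 84.30; v² = 0.556516.
t = (84.30 − 0.849)/0.556516 = 150 days (vs. the pure-advection estimate x/v = 151 d).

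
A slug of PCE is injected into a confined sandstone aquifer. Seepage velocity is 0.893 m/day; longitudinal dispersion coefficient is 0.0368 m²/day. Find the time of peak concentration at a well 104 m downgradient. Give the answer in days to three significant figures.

For the 1D instantaneous-source solution, setting ∂C/∂t = 0 at fixed x gives v²t² + 2Dt − x² = 0, so t = (√(D² + v²x²) − D)/v².
√(D² + v²x²) = √(0.0368² + 0.893² × 104²) = 92.87; v² = 0.797449.
t = (92.87 − 0.0368)/0.797449 = 116 days (vs. the pure-advection estimate x/v = 116 d).

116 days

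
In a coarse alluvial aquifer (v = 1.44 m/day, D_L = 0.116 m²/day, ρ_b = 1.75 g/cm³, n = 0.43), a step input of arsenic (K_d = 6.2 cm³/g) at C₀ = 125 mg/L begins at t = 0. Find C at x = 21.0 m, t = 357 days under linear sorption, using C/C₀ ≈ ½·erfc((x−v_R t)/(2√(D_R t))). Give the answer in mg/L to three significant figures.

Retardation factor R = 1 + ρ_b·K_d/n = 1 + 1.75 × 6.2/0.43 = 26.23.
Sorption retards both mechanisms: v_R = v/R = 0.05490 m/day, D_R = D/R = 0.004422 m²/day.
v_R·t = 0.05490 × 357 = 19.5993 m; 2√(D_R t) = 2.513 m; argument = (21.0 − 19.5993)/2.513 = 0.5574.
C = C₀ × ½·erfc(0.5574) = 125 × 0.2153 = 26.9 mg/L.

26.9 mg/L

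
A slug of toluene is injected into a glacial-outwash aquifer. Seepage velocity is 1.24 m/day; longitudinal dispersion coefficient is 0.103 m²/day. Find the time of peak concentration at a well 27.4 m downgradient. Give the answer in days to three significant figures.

22.0 days

For the 1D instantaneous-source solution, setting ∂C/∂t = 0 at fixed x gives v²t² + 2Dt − x² = 0, so t = (√(D² + v²x²) − D)/v².
√(D² + v²x²) = √(0.103² + 1.24² × 27.4²) = 33.98; v² = 1.5376.
t = (33.98 − 0.103)/1.5376 = 22.0 days (vs. the pure-advection estimate x/v = 22.1 d).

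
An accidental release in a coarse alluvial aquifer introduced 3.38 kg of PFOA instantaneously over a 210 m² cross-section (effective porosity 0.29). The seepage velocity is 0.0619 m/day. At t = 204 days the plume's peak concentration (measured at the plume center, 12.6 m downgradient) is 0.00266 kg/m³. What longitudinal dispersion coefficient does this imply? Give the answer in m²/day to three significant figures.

At the plume center C_max = M/(n_e·A·√(4πDt)), so D = M²/(4πt·(n_e·A·C_max)²).
n_e·A·C_max = 0.29 × 210 × 0.00266 = 0.1620 kg/m.
D = 3.38²/(4π × 204 × 0.1620²) = 0.170 m²/day.

0.170 m²/day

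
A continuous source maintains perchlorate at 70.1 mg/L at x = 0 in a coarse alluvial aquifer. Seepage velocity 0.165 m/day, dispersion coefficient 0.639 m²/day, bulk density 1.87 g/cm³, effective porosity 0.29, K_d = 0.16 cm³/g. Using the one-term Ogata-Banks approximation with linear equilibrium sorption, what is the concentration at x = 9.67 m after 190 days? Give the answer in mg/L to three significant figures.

49.1 mg/L

Retardation factor R = 1 + ρ_b·K_d/n = 1 + 1.87 × 0.16/0.29 = 2.032.
Sorption retards both mechanisms: v_R = v/R = 0.08120 m/day, D_R = D/R = 0.3145 m²/day.
v_R·t = 0.08120 × 190 = 15.428 m; 2√(D_R t) = 15.46 m; argument = (9.67 − 15.428)/15.46 = -0.3724.
C = C₀ × ½·erfc(-0.3724) = 70.1 × 0.7008 = 49.1 mg/L.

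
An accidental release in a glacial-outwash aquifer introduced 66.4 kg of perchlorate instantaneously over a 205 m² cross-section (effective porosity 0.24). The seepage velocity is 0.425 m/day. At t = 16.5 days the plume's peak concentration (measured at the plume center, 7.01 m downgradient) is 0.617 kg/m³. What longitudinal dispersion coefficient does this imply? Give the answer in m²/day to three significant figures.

0.0231 m²/day

At the plume center C_max = M/(n_e·A·√(4πDt)), so D = M²/(4πt·(n_e·A·C_max)²).
n_e·A·C_max = 0.24 × 205 × 0.617 = 30.36 kg/m.
D = 66.4²/(4π × 16.5 × 30.36²) = 0.0231 m²/day.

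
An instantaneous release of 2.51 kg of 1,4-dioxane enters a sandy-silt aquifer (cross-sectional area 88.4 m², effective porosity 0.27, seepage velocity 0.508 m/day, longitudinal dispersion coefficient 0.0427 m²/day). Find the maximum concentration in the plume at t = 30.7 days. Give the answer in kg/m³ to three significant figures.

The peak of an instantaneous 1D plume sits at x = vt; there the Gaussian factor is 1 and C_max = M/(n_e·A·√(4πDt)), where n_e·A is the pore area the mass is dissolved in.
√(4πDt) = √(4π × 0.0427 × 30.7) = 4.059 m, so C_max = 2.51/(0.27 × 88.4 × 4.059) = 0.0259 kg/m³.

0.0259 kg/m³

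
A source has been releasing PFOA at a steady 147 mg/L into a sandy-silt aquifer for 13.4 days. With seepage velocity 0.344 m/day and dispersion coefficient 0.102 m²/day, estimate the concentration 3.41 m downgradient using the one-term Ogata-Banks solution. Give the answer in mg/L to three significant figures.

For a continuous step input, C/C₀ ≈ ½·erfc((x−vt)/(2√(Dt))).
vt = 0.344 × 13.4 = 4.6096 m and 2√(Dt) = 2√(0.102 × 13.4) = 2.338 m.
Argument (x−vt)/(2√(Dt)) = (3.41 − 4.6096)/2.338 = -0.5131; ½·erfc(-0.5131) = 0.7660.
C = 147 × 0.7660 = 113 mg/L.

113 mg/L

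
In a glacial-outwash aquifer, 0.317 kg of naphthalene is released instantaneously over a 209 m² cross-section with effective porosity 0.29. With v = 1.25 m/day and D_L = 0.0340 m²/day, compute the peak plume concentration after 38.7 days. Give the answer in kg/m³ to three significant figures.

0.00129 kg/m³

The peak of an instantaneous 1D plume sits at x = vt; there the Gaussian factor is 1 and C_max = M/(n_e·A·√(4πDt)), where n_e·A is the pore area the mass is dissolved in.
√(4πDt) = √(4π × 0.0340 × 38.7) = 4.066 m, so C_max = 0.317/(0.29 × 209 × 4.066) = 0.00129 kg/m³.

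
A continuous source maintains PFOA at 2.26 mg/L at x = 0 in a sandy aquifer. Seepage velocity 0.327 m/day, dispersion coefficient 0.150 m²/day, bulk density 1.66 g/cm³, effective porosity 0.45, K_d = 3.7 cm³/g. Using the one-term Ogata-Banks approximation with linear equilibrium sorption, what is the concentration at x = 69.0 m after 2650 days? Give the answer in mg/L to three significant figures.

0.205 mg/L

Retardation factor R = 1 + ρ_b·K_d/n = 1 + 1.66 × 3.7/0.45 = 14.65.
Sorption retards both mechanisms: v_R = v/R = 0.02232 m/day, D_R = D/R = 0.01024 m²/day.
v_R·t = 0.02232 × 2650 = 59.148 m; 2√(D_R t) = 10.42 m; argument = (69.0 − 59.148)/10.42 = 0.9455.
C = C₀ × ½·erfc(0.9455) = 2.26 × 0.09059 = 0.205 mg/L.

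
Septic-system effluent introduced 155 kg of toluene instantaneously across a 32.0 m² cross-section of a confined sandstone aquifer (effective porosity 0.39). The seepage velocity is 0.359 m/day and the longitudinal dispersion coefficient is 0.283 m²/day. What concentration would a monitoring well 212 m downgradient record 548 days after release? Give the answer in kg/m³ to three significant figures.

For an instantaneous plane source, C(x,t) = M/(n_e·A·√(4πDt)) · exp(−(x−vt)²/(4Dt)), with n_e·A the pore (flow) area.
Plume center vt = 0.359 × 548 = 196.732 m, so the well at 212 m is 15.268 m downgradient of the peak.
√(4πDt) = 44.15 m, giving peak height M/(n_e·A·√(4πDt)) = 155/(0.39 × 32.0 × 44.15) = 0.2813 kg/m³.
(x−vt)²/(4Dt) = (15.268)²/(4 × 0.283 × 548) = 0.3758; exp(−0.3758) = 0.6867.
C = 0.2813 × 0.6867 = 0.193 kg/m³.

0.193 kg/m³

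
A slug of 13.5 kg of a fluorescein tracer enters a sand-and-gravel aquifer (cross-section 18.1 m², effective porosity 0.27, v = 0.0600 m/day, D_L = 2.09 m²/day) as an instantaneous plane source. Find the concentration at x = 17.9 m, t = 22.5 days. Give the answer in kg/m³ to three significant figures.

For an instantaneous plane source, C(x,t) = M/(n_e·A·√(4πDt)) · exp(−(x−vt)²/(4Dt)), with n_e·A the pore (flow) area.
Plume center vt = 0.0600 × 22.5 = 1.35 m, so the well at 17.9 m is 16.55 m downgradient of the peak.
√(4πDt) = 24.31 m, giving peak height M/(n_e·A·√(4πDt)) = 13.5/(0.27 × 18.1 × 24.31) = 0.1136 kg/m³.
(x−vt)²/(4Dt) = (16.55)²/(4 × 2.09 × 22.5) = 1.456; exp(−1.456) = 0.2332.
C = 0.1136 × 0.2332 = 0.0265 kg/m³.

0.0265 kg/m³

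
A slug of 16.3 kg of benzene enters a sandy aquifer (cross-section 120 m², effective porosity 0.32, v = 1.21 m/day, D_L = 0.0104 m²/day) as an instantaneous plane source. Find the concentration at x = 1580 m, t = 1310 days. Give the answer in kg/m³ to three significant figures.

For an instantaneous plane source, C(x,t) = M/(n_e·A·√(4πDt)) · exp(−(x−vt)²/(4Dt)), with n_e·A the pore (flow) area.
Plume center vt = 1.21 × 1310 = 1585.1 m, so the well at 1580 m is 5.1 m upgradient of the peak.
√(4πDt) = 13.08 m, giving peak height M/(n_e·A·√(4πDt)) = 16.3/(0.32 × 120 × 13.08) = 0.03245 kg/m³.
(x−vt)²/(4Dt) = (-5.1)²/(4 × 0.0104 × 1310) = 0.4773; exp(−0.4773) = 0.6205.
C = 0.03245 × 0.6205 = 0.0201 kg/m³.

0.0201 kg/m³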